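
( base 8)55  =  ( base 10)45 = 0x2d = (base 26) 1J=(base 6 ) 113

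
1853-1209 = 644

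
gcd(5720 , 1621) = 1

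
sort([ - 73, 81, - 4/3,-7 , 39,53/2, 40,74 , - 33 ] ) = [ - 73, - 33 , - 7, - 4/3, 53/2, 39,  40,74, 81]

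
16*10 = 160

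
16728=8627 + 8101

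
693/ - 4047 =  - 1 + 1118/1349 = - 0.17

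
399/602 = 57/86 = 0.66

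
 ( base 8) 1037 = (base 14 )2ab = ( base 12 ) 393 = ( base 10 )543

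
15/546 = 5/182 = 0.03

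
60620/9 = 6735  +  5/9 = 6735.56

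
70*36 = 2520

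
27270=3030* 9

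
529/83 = 6 + 31/83 = 6.37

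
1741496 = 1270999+470497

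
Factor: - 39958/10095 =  - 2^1*3^( - 1)*5^( - 1 )*673^( - 1 )*19979^1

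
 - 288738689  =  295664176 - 584402865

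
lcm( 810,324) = 1620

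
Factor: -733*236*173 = -29926924  =  - 2^2*59^1*173^1*733^1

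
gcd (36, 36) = 36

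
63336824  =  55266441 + 8070383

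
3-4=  - 1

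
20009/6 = 20009/6 = 3334.83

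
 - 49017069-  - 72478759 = 23461690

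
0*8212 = 0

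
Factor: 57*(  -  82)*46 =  - 2^2* 3^1*  19^1*23^1*41^1 = -215004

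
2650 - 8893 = - 6243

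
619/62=9 + 61/62 = 9.98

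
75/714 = 25/238 = 0.11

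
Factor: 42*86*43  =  155316= 2^2*3^1*7^1*43^2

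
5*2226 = 11130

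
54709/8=54709/8 = 6838.62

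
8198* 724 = 5935352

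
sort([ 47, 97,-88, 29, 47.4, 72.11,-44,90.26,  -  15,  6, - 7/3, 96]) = [-88,- 44,-15,-7/3, 6,29,47, 47.4, 72.11, 90.26, 96, 97 ] 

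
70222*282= 19802604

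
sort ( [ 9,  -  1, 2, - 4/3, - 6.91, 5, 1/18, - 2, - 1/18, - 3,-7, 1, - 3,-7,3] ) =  [ - 7, - 7, - 6.91, - 3, - 3, - 2, - 4/3,-1, - 1/18,1/18, 1,2,3, 5,9 ]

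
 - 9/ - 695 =9/695  =  0.01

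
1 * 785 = 785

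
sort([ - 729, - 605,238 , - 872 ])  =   [ - 872, - 729, - 605, 238] 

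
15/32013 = 5/10671  =  0.00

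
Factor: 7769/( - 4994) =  - 2^( - 1)*11^( - 1 )* 17^1*227^( - 1)*457^1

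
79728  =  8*9966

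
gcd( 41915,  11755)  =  5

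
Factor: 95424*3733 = 2^6*3^1*7^1 * 71^1*3733^1  =  356217792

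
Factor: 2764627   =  283^1*9769^1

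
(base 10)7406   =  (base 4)1303232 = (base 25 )bl6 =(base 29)8NB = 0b1110011101110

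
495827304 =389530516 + 106296788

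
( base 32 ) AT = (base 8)535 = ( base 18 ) 117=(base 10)349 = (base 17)139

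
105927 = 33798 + 72129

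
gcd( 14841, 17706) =3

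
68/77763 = 68/77763 = 0.00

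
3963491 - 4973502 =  - 1010011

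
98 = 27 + 71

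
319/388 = 319/388 = 0.82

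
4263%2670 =1593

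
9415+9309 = 18724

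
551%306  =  245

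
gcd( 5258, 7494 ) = 2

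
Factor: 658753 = 658753^1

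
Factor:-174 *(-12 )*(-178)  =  -371664 = -2^4 * 3^2 * 29^1* 89^1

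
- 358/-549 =358/549 =0.65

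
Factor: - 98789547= - 3^1 * 32929849^1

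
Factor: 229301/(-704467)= - 23^ ( - 1 ) * 107^1*109^( - 1 )*281^(-1)* 2143^1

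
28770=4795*6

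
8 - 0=8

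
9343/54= 9343/54 = 173.02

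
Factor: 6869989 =7^1*17^1*57731^1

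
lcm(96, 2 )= 96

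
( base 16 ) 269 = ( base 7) 1541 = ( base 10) 617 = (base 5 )4432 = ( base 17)225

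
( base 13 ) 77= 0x62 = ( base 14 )70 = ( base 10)98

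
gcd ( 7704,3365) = 1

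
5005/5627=5005/5627  =  0.89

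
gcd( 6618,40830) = 6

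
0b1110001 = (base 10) 113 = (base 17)6b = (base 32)3h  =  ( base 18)65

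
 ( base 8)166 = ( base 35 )3D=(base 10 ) 118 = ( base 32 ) 3m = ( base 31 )3p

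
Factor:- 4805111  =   - 4805111^1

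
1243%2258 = 1243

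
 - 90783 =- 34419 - 56364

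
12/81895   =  12/81895 = 0.00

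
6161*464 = 2858704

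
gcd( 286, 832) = 26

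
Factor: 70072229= 70072229^1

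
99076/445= 222 + 286/445 = 222.64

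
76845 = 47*1635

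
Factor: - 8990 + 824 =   -  8166=- 2^1*3^1*1361^1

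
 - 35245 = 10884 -46129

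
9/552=3/184 =0.02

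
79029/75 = 26343/25  =  1053.72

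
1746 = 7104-5358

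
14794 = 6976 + 7818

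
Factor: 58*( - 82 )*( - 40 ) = 190240 =2^5  *  5^1*29^1*41^1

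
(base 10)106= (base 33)37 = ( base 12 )8A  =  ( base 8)152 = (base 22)4i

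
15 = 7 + 8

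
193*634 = 122362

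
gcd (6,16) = 2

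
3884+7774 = 11658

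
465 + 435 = 900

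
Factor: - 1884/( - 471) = 4 = 2^2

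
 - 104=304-408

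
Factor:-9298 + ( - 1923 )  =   - 11221 = -7^2*229^1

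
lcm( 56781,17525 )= 1419525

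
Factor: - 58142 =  - 2^1*7^1*4153^1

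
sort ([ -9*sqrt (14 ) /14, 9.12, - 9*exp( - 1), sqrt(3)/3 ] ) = [ - 9*exp(-1), - 9*sqrt(14)/14,sqrt (3)/3, 9.12 ] 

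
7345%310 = 215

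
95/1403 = 95/1403 = 0.07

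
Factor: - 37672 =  -2^3 * 17^1*277^1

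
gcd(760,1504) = 8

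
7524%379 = 323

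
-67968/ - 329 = 67968/329 = 206.59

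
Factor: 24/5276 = 2^1*3^1*1319^( - 1)  =  6/1319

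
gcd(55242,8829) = 81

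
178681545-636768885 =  - 458087340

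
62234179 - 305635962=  - 243401783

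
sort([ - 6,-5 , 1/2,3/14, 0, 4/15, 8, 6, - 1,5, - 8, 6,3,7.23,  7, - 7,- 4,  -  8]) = [ - 8,  -  8, - 7,-6,-5, - 4, - 1,0, 3/14, 4/15, 1/2,3,5, 6,6, 7, 7.23, 8]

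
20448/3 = 6816 = 6816.00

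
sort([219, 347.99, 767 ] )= [ 219, 347.99, 767]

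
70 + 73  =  143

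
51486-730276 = -678790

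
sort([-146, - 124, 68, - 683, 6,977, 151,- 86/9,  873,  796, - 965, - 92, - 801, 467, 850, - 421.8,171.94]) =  [ - 965, - 801,-683, - 421.8, - 146,-124,  -  92, - 86/9, 6, 68, 151,  171.94  ,  467,796, 850, 873 , 977 ]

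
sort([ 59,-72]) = [ - 72, 59] 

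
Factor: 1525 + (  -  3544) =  - 2019 = -3^1 * 673^1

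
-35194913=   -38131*923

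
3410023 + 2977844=6387867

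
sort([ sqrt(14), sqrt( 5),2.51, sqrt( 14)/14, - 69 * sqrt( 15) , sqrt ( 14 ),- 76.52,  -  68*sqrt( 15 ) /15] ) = [ - 69*sqrt ( 15 ), - 76.52,- 68 *sqrt(15 )/15, sqrt( 14)/14, sqrt(5 ),2.51,sqrt( 14) , sqrt(14)]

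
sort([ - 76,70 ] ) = [ - 76,70]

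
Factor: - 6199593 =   -  3^1  *109^1 * 18959^1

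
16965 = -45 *( - 377) 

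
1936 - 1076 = 860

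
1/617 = 1/617 =0.00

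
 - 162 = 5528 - 5690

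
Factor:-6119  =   - 29^1*211^1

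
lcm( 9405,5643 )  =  28215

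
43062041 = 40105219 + 2956822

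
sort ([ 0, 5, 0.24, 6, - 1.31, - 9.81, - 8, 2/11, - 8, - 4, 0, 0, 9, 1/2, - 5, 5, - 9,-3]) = [ - 9.81, - 9, - 8,  -  8, - 5, -4, - 3, - 1.31, 0 , 0,0, 2/11, 0.24,1/2,5 , 5, 6, 9] 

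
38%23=15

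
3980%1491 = 998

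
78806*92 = 7250152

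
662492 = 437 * 1516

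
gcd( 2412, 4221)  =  603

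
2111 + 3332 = 5443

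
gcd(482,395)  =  1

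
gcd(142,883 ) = 1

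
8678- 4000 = 4678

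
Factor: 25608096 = 2^5*3^3*107^1 * 277^1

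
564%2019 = 564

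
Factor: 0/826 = 0 =0^1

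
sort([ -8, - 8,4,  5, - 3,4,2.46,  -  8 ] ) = [ -8, - 8,-8,-3,  2.46,4, 4  ,  5]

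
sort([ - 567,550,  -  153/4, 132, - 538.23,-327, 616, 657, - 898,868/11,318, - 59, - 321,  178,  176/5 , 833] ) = [ - 898 , - 567, - 538.23, - 327,-321,-59, - 153/4, 176/5, 868/11, 132 , 178 , 318,550,616, 657,833]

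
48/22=2 + 2/11 = 2.18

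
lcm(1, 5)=5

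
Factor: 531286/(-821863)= - 2^1 * 277^1 * 857^(-1 ) = - 554/857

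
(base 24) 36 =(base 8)116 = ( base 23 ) 39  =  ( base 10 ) 78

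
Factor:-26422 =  - 2^1*11^1*1201^1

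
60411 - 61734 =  - 1323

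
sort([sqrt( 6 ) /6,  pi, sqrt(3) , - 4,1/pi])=[ - 4, 1/pi , sqrt ( 6)/6,sqrt( 3 ), pi]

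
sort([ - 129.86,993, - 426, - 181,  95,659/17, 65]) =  [ - 426, - 181, - 129.86,659/17,65,  95, 993]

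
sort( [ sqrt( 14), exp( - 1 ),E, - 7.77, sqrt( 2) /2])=[  -  7.77,exp(-1),sqrt( 2) /2,E , sqrt(14 ) ]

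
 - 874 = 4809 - 5683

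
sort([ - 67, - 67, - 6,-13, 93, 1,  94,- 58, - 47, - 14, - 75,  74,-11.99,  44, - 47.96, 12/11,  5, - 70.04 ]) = [ - 75,- 70.04, -67,-67, - 58, - 47.96, - 47, - 14,-13, - 11.99, - 6 , 1, 12/11,5, 44,74, 93,94]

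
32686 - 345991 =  - 313305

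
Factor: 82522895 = 5^1*7^1 * 13^1*67^1  *2707^1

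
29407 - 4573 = 24834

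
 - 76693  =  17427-94120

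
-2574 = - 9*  286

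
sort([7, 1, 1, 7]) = [ 1,1,7, 7 ] 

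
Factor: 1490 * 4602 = 2^2*3^1*5^1*13^1*59^1*149^1 = 6856980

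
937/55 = 937/55 = 17.04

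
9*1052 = 9468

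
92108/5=18421+3/5=18421.60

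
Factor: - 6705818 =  - 2^1*7^1 *317^1*1511^1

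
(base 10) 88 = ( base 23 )3J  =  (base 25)3d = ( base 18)4G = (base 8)130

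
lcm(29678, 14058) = 267102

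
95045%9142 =3625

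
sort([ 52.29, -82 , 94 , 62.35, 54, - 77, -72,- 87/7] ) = [ - 82, - 77, - 72,-87/7,  52.29 , 54, 62.35, 94 ] 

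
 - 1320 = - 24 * 55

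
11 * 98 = 1078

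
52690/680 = 77 + 33/68 =77.49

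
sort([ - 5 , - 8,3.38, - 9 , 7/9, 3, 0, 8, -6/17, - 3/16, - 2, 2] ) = [ -9, - 8 , - 5,-2,-6/17,-3/16,0, 7/9, 2, 3, 3.38 , 8] 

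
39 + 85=124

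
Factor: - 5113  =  -5113^1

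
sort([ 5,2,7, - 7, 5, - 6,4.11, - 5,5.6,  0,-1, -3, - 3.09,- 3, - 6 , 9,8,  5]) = [ - 7, - 6, - 6, - 5, - 3.09, - 3 ,  -  3 , - 1 , 0, 2,4.11,5,5, 5, 5.6,7 , 8, 9]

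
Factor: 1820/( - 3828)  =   - 455/957 = - 3^(-1 )*5^1 * 7^1*11^( - 1)*13^1*29^( - 1 )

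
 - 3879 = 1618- 5497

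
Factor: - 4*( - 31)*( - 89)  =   - 11036 = - 2^2*31^1*89^1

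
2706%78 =54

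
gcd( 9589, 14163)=1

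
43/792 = 43/792 = 0.05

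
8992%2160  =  352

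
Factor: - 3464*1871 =-2^3*433^1*1871^1 = -6481144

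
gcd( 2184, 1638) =546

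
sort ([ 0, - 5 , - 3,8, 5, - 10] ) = [  -  10,- 5, - 3,0, 5,8] 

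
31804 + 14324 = 46128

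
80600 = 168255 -87655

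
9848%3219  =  191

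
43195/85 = 508 + 3/17 = 508.18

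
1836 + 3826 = 5662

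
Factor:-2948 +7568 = 4620 = 2^2*3^1*5^1*7^1*11^1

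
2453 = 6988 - 4535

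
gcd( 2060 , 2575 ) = 515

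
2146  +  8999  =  11145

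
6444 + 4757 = 11201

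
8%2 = 0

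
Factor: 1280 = 2^8 * 5^1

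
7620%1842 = 252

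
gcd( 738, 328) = 82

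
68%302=68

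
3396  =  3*1132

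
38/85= 38/85= 0.45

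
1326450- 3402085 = - 2075635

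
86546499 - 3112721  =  83433778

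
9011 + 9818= 18829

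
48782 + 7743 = 56525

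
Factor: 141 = 3^1 *47^1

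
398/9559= 398/9559= 0.04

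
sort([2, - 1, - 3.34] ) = [ - 3.34, - 1, 2 ]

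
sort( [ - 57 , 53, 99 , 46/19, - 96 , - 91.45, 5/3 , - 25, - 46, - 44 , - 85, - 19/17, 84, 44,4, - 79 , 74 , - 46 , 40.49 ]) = [ - 96, - 91.45, - 85, - 79 ,-57, - 46, - 46, - 44, - 25,-19/17,5/3,  46/19 , 4 , 40.49,  44 , 53, 74,84,  99 ] 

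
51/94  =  51/94   =  0.54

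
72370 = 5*14474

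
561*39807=22331727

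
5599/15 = 5599/15 = 373.27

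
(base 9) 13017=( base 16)223C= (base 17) 1D59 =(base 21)ji7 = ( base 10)8764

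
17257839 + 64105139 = 81362978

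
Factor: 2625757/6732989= 313^1*8389^1*6732989^(  -  1) 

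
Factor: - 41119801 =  - 41119801^1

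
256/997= 256/997 = 0.26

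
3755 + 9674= 13429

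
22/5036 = 11/2518 = 0.00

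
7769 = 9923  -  2154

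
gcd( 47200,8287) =1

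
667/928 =23/32 = 0.72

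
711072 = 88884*8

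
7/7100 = 7/7100 = 0.00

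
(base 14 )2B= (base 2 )100111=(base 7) 54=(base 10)39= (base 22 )1h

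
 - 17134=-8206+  - 8928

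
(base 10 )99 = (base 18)59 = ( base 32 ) 33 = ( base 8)143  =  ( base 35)2t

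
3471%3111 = 360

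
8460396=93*90972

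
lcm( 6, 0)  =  0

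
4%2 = 0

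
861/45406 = 861/45406 = 0.02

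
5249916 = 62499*84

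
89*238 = 21182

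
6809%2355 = 2099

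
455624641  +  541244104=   996868745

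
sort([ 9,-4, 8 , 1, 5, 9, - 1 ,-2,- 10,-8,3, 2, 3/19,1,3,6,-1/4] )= [ - 10, - 8, - 4, - 2, - 1, - 1/4,  3/19, 1, 1, 2 , 3,3,  5, 6,8, 9,9 ] 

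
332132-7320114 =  - 6987982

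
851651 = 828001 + 23650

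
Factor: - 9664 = - 2^6*151^1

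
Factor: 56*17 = 952 = 2^3*7^1*17^1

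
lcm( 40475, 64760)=323800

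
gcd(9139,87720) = 1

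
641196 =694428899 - 693787703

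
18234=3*6078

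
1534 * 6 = 9204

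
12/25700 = 3/6425 = 0.00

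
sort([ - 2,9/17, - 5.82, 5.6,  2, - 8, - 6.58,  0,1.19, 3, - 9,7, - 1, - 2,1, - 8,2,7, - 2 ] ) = [-9 , - 8, - 8, - 6.58,-5.82, - 2, - 2, - 2, - 1,  0, 9/17,1, 1.19, 2, 2,  3, 5.6, 7,7 ]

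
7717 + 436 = 8153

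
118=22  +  96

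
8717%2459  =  1340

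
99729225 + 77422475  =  177151700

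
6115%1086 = 685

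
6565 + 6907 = 13472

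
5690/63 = 5690/63 = 90.32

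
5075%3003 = 2072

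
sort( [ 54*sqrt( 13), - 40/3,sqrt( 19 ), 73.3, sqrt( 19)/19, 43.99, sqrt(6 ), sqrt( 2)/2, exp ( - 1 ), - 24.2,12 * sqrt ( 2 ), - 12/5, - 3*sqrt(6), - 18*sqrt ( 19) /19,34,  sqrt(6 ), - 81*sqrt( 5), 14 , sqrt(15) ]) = [ -81 * sqrt( 5), - 24.2, - 40/3, - 3*sqrt( 6),-18 * sqrt (19) /19, - 12/5, sqrt ( 19 ) /19,  exp(-1 ), sqrt(2)/2, sqrt(  6), sqrt( 6), sqrt(15), sqrt(19),14, 12* sqrt(2 ), 34,43.99, 73.3, 54*sqrt(13)] 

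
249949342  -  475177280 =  - 225227938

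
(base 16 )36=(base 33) 1l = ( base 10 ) 54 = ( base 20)2E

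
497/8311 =497/8311 = 0.06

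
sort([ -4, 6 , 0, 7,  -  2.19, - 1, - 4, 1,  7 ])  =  [ - 4, - 4  , - 2.19,-1, 0,  1,6 , 7,7]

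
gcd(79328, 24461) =1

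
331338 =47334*7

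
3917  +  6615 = 10532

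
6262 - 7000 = - 738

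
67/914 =67/914 =0.07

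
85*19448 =1653080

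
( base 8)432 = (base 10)282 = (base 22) ci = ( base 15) 13c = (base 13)189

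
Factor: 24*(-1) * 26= -624 = -  2^4 * 3^1*13^1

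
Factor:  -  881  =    -  881^1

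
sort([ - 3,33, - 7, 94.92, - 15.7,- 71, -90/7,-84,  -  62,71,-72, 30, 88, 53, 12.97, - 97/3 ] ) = [ - 84, - 72, - 71, - 62 ,  -  97/3, - 15.7, - 90/7 , - 7 , - 3,  12.97, 30,33,53,71,88,94.92] 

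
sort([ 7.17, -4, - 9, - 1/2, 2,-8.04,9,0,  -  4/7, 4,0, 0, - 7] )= [ - 9,  -  8.04, -7, -4,-4/7,  -  1/2, 0, 0,0, 2,4,7.17, 9] 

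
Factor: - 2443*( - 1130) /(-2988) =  - 2^(  -  1 )*3^( - 2)*5^1*7^1 * 83^(-1)*113^1*349^1 = -  1380295/1494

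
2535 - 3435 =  - 900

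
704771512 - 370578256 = 334193256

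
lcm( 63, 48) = 1008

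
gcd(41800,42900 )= 1100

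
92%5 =2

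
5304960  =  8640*614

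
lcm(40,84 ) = 840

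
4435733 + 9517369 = 13953102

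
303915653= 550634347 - 246718694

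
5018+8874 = 13892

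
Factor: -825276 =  -2^2*3^1*97^1*709^1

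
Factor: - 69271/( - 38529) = 3^( - 3 )*53^1 * 1307^1*1427^( - 1 )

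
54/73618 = 27/36809 = 0.00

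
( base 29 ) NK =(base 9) 843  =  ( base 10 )687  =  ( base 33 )KR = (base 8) 1257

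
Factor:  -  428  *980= - 2^4 * 5^1*7^2*107^1  =  -419440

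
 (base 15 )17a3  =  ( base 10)5103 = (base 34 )4e3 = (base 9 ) 7000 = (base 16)13ef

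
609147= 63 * 9669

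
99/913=9/83 =0.11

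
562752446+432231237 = 994983683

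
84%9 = 3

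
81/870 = 27/290 =0.09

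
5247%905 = 722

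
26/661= 26/661 = 0.04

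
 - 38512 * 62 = -2387744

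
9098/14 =649+6/7 = 649.86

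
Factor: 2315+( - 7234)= - 4919 =-4919^1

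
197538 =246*803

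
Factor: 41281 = 41281^1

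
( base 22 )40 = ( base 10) 88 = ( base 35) 2i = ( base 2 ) 1011000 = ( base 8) 130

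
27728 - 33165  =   - 5437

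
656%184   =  104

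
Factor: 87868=2^2*11^1*1997^1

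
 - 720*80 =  - 57600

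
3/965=3/965 = 0.00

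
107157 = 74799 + 32358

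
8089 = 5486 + 2603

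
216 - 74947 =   -  74731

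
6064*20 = 121280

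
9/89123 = 9/89123 = 0.00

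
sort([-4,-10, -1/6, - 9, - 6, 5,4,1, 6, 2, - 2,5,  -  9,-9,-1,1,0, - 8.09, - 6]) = [-10, - 9,  -  9 ,-9,-8.09,-6 , - 6,  -  4 , - 2,-1,-1/6 , 0, 1, 1, 2, 4,5,5, 6]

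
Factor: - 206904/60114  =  -2^2*37^1*43^( - 1 ) = -  148/43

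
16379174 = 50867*322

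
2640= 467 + 2173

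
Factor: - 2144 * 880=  - 1886720 = - 2^9*5^1*11^1 * 67^1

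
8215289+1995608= 10210897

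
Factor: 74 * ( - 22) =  - 2^2 * 11^1*37^1=-1628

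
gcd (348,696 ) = 348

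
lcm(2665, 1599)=7995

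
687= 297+390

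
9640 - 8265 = 1375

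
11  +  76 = 87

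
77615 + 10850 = 88465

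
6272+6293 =12565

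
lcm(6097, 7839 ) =54873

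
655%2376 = 655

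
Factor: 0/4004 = 0 = 0^1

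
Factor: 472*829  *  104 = 40693952=2^6*13^1*59^1*829^1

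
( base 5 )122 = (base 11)34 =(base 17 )23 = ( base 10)37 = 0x25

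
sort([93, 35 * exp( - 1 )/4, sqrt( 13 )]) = [35*exp( - 1 ) /4,sqrt( 13 ),93 ]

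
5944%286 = 224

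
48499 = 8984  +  39515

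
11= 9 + 2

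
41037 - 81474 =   -  40437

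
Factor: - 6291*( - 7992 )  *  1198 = 60232651056=2^4 * 3^6*37^1 * 233^1*599^1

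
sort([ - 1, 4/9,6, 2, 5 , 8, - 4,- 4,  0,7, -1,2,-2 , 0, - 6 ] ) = [ - 6,-4, - 4 ,- 2 , - 1,-1,0 , 0, 4/9, 2, 2,5, 6 , 7, 8 ]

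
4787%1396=599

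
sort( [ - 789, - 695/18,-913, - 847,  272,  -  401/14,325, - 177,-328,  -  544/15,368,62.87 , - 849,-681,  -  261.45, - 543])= [-913,-849,-847, - 789,  -  681, - 543,- 328, - 261.45, - 177,-695/18, - 544/15, - 401/14, 62.87, 272, 325,368]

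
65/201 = 65/201 = 0.32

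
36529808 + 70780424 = 107310232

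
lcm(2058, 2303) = 96726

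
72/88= 9/11 = 0.82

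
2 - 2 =0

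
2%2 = 0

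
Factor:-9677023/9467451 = -3^ ( - 2) * 7^( - 1)*19^1*103^( - 1) * 1459^ ( - 1)*509317^1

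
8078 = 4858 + 3220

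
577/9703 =577/9703 = 0.06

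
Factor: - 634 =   -  2^1*317^1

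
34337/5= 34337/5 = 6867.40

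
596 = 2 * 298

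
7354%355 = 254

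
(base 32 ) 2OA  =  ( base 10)2826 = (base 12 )1776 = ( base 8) 5412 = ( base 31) 2T5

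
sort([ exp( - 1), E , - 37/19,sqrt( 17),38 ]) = [-37/19, exp( - 1), E, sqrt( 17 ), 38] 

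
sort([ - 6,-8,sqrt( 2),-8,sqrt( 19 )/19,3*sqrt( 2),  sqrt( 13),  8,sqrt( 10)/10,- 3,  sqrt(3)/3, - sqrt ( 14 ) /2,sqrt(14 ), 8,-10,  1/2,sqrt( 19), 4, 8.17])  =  [ - 10, - 8,-8,  -  6,-3, - sqrt(14 )/2,sqrt( 19 ) /19, sqrt( 10)/10,1/2,sqrt( 3) /3,sqrt ( 2 ),sqrt( 13), sqrt(14), 4, 3*sqrt(2), sqrt( 19),8 , 8,8.17]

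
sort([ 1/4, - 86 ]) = [ - 86 , 1/4 ]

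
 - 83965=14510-98475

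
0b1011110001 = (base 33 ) mr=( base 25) 153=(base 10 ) 753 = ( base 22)1C5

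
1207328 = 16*75458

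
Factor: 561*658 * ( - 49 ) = -2^1*3^1*7^3*11^1*17^1*47^1= -18087762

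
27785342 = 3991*6962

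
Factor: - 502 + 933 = 431  =  431^1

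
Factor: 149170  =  2^1*5^1*7^1 * 2131^1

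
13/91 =1/7 = 0.14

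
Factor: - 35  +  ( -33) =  - 68 = - 2^2 * 17^1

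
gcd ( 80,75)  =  5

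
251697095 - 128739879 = 122957216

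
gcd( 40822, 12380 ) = 2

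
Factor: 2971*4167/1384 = 12380157/1384=2^( - 3 ) * 3^2 * 173^ (  -  1 ) * 463^1 * 2971^1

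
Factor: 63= 3^2*7^1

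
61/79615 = 61/79615 = 0.00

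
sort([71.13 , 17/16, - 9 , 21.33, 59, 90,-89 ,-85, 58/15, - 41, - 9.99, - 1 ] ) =[ - 89,-85, -41, - 9.99, - 9, -1,17/16,58/15,  21.33, 59, 71.13, 90]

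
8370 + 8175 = 16545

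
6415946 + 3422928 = 9838874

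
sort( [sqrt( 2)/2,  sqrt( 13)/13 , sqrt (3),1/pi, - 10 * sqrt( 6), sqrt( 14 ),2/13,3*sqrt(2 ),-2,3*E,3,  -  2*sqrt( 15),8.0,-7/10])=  [ - 10 * sqrt( 6),  -  2*sqrt( 15), - 2, - 7/10, 2/13,sqrt( 13 ) /13,1/pi,sqrt( 2 )/2,sqrt( 3), 3,sqrt (14 ),3*sqrt( 2 ) , 8.0,3*E] 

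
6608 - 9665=-3057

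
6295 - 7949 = -1654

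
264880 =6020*44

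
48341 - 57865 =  - 9524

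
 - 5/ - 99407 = 5/99407 = 0.00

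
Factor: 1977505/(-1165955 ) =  - 395501/233191   =  - 7^( - 2 )* 67^1*4759^( - 1 )*5903^1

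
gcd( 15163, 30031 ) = 59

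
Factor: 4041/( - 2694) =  - 2^( - 1)*3^1 = - 3/2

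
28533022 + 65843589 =94376611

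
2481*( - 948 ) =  - 2351988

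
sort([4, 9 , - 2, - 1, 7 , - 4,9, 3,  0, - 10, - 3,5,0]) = [ - 10, - 4, - 3, - 2, - 1, 0, 0,3, 4, 5,7,9,  9 ]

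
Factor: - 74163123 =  - 3^2*1601^1*5147^1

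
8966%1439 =332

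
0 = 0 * 99424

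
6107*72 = 439704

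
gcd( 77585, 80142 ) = 1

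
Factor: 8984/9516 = 2^1*3^ ( - 1 )*13^( - 1)*61^(  -  1 )*1123^1 = 2246/2379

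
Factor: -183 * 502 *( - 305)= 28019130 = 2^1*3^1*5^1*61^2* 251^1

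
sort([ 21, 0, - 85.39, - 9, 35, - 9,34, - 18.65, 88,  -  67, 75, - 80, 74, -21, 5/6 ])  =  [ - 85.39,  -  80 ,  -  67, - 21, - 18.65, - 9, - 9  ,  0, 5/6, 21, 34, 35, 74, 75, 88 ]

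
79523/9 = 8835+8/9   =  8835.89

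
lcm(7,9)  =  63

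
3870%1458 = 954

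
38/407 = 38/407= 0.09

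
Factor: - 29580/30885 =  - 68/71 = -2^2*17^1 * 71^( - 1 )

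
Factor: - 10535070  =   - 2^1*3^1*5^1*7^1*13^1*17^1* 227^1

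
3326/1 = 3326  =  3326.00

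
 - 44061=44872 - 88933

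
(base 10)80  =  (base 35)2A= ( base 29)2M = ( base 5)310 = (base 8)120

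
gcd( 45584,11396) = 11396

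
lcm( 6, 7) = 42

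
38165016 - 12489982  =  25675034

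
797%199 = 1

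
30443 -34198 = -3755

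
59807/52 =1150 + 7/52 = 1150.13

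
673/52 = 673/52 = 12.94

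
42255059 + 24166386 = 66421445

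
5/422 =5/422 =0.01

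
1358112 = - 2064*(-658 ) 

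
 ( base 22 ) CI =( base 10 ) 282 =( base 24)bi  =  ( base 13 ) 189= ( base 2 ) 100011010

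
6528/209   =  31 + 49/209 = 31.23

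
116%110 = 6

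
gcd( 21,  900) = 3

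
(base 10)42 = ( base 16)2A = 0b101010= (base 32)1a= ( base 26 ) 1g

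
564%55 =14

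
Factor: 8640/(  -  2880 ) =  - 3^1 = - 3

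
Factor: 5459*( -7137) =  - 38960883 = - 3^2*13^1*53^1*61^1*103^1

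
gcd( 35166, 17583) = 17583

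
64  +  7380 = 7444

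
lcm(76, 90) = 3420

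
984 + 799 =1783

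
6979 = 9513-2534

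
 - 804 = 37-841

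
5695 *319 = 1816705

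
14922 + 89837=104759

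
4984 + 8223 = 13207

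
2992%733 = 60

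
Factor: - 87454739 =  - 19^1*607^1  *7583^1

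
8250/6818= 1 + 716/3409 = 1.21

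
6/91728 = 1/15288 = 0.00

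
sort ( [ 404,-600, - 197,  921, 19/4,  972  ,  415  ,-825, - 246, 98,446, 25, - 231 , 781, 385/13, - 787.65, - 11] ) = [ - 825 , - 787.65 ,-600, - 246, - 231, - 197, - 11,19/4,25, 385/13, 98,404,415,446,781,921,972] 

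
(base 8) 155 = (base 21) 54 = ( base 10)109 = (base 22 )4L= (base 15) 74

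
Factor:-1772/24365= - 2^2 * 5^ ( - 1)  *11^( - 1)=-4/55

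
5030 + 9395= 14425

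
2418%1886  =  532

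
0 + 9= 9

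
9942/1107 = 3314/369 = 8.98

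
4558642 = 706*6457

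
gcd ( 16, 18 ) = 2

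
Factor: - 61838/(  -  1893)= 2^1*3^ ( - 1)*7^2=98/3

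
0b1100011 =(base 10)99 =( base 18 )59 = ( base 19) 54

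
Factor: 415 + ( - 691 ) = - 2^2*  3^1*23^1 = -276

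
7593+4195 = 11788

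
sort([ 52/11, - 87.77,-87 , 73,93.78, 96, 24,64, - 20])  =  [-87.77,- 87 ,  -  20, 52/11, 24, 64, 73,93.78,96]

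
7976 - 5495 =2481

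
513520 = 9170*56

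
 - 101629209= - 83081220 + -18547989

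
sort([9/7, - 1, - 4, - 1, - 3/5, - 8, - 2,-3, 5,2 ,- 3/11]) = [ - 8, - 4,-3, - 2, - 1,-1,- 3/5 , - 3/11, 9/7,2, 5]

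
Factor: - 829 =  -829^1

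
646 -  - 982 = 1628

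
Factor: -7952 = - 2^4* 7^1*71^1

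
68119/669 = 68119/669 = 101.82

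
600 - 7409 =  - 6809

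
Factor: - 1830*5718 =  - 2^2 * 3^2*5^1*61^1*953^1 =-10463940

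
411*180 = 73980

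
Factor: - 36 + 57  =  21  =  3^1 *7^1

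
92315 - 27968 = 64347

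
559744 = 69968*8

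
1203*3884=4672452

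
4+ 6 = 10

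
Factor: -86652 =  - 2^2 * 3^2*29^1*83^1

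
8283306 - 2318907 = 5964399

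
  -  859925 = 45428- 905353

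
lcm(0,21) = 0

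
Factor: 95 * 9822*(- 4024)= - 2^4*3^1 * 5^1 *19^1*503^1*1637^1 = -3754754160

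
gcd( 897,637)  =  13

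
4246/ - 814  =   - 6 + 29/37  =  - 5.22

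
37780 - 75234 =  - 37454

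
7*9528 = 66696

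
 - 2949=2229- 5178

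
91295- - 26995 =118290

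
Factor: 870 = 2^1*3^1 * 5^1*29^1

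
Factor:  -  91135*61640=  - 5617561400 = -2^3*5^2 *11^1*23^1*67^1*1657^1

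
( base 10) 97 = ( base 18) 57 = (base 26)3j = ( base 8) 141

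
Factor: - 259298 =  - 2^1*13^1*9973^1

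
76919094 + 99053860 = 175972954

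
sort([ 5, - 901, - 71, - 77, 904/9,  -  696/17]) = [-901, - 77 ,-71,  -  696/17,5,904/9]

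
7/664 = 7/664 = 0.01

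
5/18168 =5/18168 = 0.00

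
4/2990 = 2/1495 = 0.00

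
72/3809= 72/3809 =0.02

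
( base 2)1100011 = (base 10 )99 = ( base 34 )2v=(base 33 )30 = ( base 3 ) 10200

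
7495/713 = 10 + 365/713 = 10.51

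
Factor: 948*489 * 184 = 85297248= 2^5*3^2*23^1* 79^1*163^1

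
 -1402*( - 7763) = 10883726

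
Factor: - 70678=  - 2^1*35339^1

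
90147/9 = 10016 + 1/3 = 10016.33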